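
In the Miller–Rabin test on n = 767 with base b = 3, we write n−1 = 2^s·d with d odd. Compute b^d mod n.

767 − 1 = 766 = 2^1 · 383, so d = 383.
3^1 ≡ 3 (mod 767)
3^2 ≡ 3^2 = 9 ≡ 9 (mod 767)
3^4 ≡ 9^2 = 81 ≡ 81 (mod 767)
3^8 ≡ 81^2 = 6561 ≡ 425 (mod 767)
3^16 ≡ 425^2 = 180625 ≡ 380 (mod 767)
3^32 ≡ 380^2 = 144400 ≡ 204 (mod 767)
3^64 ≡ 204^2 = 41616 ≡ 198 (mod 767)
3^128 ≡ 198^2 = 39204 ≡ 87 (mod 767)
3^256 ≡ 87^2 = 7569 ≡ 666 (mod 767)
383 = 256 + 64 + 32 + 16 + 8 + 4 + 2 + 1 in binary powers of 2.
So 3^383 ≡ 666 · 198 · 204 · 380 · 425 · 81 · 9 · 3 ≡ 139 (mod 767).
Squaring chain: 139; never reaches −1, so base 3 is a Miller–Rabin witness that 767 is composite.

139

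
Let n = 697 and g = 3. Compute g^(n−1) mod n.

288

3^1 ≡ 3 (mod 697)
3^2 ≡ 3^2 = 9 ≡ 9 (mod 697)
3^4 ≡ 9^2 = 81 ≡ 81 (mod 697)
3^8 ≡ 81^2 = 6561 ≡ 288 (mod 697)
3^16 ≡ 288^2 = 82944 ≡ 1 (mod 697)
3^32 ≡ 1^2 = 1 ≡ 1 (mod 697)
3^64 ≡ 1^2 = 1 ≡ 1 (mod 697)
3^128 ≡ 1^2 = 1 ≡ 1 (mod 697)
3^256 ≡ 1^2 = 1 ≡ 1 (mod 697)
3^512 ≡ 1^2 = 1 ≡ 1 (mod 697)
696 = 512 + 128 + 32 + 16 + 8 in binary powers of 2.
So 3^696 ≡ 1 · 1 · 1 · 1 · 288 ≡ 288 (mod 697).
Since 288 ≠ 1, base 3 is a Fermat witness: 697 is composite.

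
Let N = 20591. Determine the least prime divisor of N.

20591 is odd.
Digit sum 17, not divisible by 3.
Ends in 1: not divisible by 5.
7: 20591 = 7·2941 + 4
11: 20591 = 11·1871 + 10
13: 20591 = 13·1583 + 12
17: 20591 = 17·1211 + 4
19: 20591 = 19·1083 + 14
23: 20591 = 23·895 + 6
29: 20591 = 29·710 + 1
31: 20591 = 31·664 + 7
37: 20591 = 37·556 + 19
41: 20591 = 41·502 + 9
43: 20591 = 43·478 + 37
47: 20591 = 47·438 + 5
53: 20591 = 53·388 + 27
59: 20591 = 59·349

59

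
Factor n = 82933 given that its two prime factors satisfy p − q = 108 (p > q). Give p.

347

Since p = q + 108, we have 82933 = q(q + 108), so q² + 108q − 82933 = 0.
Discriminant: 108² + 4·82933 = 11664 + 331732 = 343396; √343396 = 586.
q = (−108 + 586)/2 = 239, and p = q + 108 = 347.
Check: 239 · 347 = 82933.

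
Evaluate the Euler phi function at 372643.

356928

Factor: 372643 = 53 · 79 · 89.
φ(372643) = (53−1) · (79−1) · (89−1) = 52 · 78 · 88 = 356928.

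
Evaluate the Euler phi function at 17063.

16800

Factor: 17063 = 113 · 151.
φ(17063) = (113−1) · (151−1) = 112 · 150 = 16800.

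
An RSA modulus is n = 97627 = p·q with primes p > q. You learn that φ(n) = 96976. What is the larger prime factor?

φ(n) = (p−1)(q−1) = n − (p+q) + 1, so p + q = 97627 − 96976 + 1 = 652.
p and q are the roots of t² − 652t + 97627 = 0.
Discriminant: 652² − 4·97627 = 425104 − 390508 = 34596; √34596 = 186.
q = (652 − 186)/2 = 233, p = (652 + 186)/2 = 419.
Check: 233 · 419 = 97627.

419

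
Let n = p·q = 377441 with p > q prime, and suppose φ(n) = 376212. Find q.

587

φ(n) = (p−1)(q−1) = n − (p+q) + 1, so p + q = 377441 − 376212 + 1 = 1230.
p and q are the roots of t² − 1230t + 377441 = 0.
Discriminant: 1230² − 4·377441 = 1512900 − 1509764 = 3136; √3136 = 56.
q = (1230 − 56)/2 = 587, p = (1230 + 56)/2 = 643.
Check: 587 · 643 = 377441.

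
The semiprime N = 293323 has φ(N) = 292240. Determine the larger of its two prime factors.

φ(n) = (p−1)(q−1) = n − (p+q) + 1, so p + q = 293323 − 292240 + 1 = 1084.
p and q are the roots of t² − 1084t + 293323 = 0.
Discriminant: 1084² − 4·293323 = 1175056 − 1173292 = 1764; √1764 = 42.
q = (1084 − 42)/2 = 521, p = (1084 + 42)/2 = 563.
Check: 521 · 563 = 293323.

563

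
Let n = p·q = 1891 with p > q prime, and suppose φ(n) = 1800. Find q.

31

φ(n) = (p−1)(q−1) = n − (p+q) + 1, so p + q = 1891 − 1800 + 1 = 92.
p and q are the roots of t² − 92t + 1891 = 0.
Discriminant: 92² − 4·1891 = 8464 − 7564 = 900; √900 = 30.
q = (92 − 30)/2 = 31, p = (92 + 30)/2 = 61.
Check: 31 · 61 = 1891.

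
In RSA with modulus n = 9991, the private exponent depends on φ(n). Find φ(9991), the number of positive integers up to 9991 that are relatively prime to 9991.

9792

Factor: 9991 = 97 · 103.
φ(9991) = (97−1) · (103−1) = 96 · 102 = 9792.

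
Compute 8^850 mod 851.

8^1 ≡ 8 (mod 851)
8^2 ≡ 8^2 = 64 ≡ 64 (mod 851)
8^4 ≡ 64^2 = 4096 ≡ 692 (mod 851)
8^8 ≡ 692^2 = 478864 ≡ 602 (mod 851)
8^16 ≡ 602^2 = 362404 ≡ 729 (mod 851)
8^32 ≡ 729^2 = 531441 ≡ 417 (mod 851)
8^64 ≡ 417^2 = 173889 ≡ 285 (mod 851)
8^128 ≡ 285^2 = 81225 ≡ 380 (mod 851)
8^256 ≡ 380^2 = 144400 ≡ 581 (mod 851)
8^512 ≡ 581^2 = 337561 ≡ 565 (mod 851)
850 = 512 + 256 + 64 + 16 + 2 in binary powers of 2.
So 8^850 ≡ 565 · 581 · 285 · 729 · 64 ≡ 788 (mod 851).
Since 788 ≠ 1, base 8 is a Fermat witness: 851 is composite.

788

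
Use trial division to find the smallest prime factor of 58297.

58297 is odd.
Digit sum 31, not divisible by 3.
Ends in 7: not divisible by 5.
7: 58297 = 7·8328 + 1
11: 58297 = 11·5299 + 8
13: 58297 = 13·4484 + 5
17: 58297 = 17·3429 + 4
19: 58297 = 19·3068 + 5
23: 58297 = 23·2534 + 15
29: 58297 = 29·2010 + 7
31: 58297 = 31·1880 + 17
37: 58297 = 37·1575 + 22
41: 58297 = 41·1421 + 36
43: 58297 = 43·1355 + 32
47: 58297 = 47·1240 + 17
53: 58297 = 53·1099 + 50
59: 58297 = 59·988 + 5
61: 58297 = 61·955 + 42
67: 58297 = 67·870 + 7
71: 58297 = 71·821 + 6
73: 58297 = 73·798 + 43
79: 58297 = 79·737 + 74
83: 58297 = 83·702 + 31
89: 58297 = 89·655 + 2
97: 58297 = 97·601

97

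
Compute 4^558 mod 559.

4^1 ≡ 4 (mod 559)
4^2 ≡ 4^2 = 16 ≡ 16 (mod 559)
4^4 ≡ 16^2 = 256 ≡ 256 (mod 559)
4^8 ≡ 256^2 = 65536 ≡ 133 (mod 559)
4^16 ≡ 133^2 = 17689 ≡ 360 (mod 559)
4^32 ≡ 360^2 = 129600 ≡ 471 (mod 559)
4^64 ≡ 471^2 = 221841 ≡ 477 (mod 559)
4^128 ≡ 477^2 = 227529 ≡ 16 (mod 559)
4^256 ≡ 16^2 = 256 ≡ 256 (mod 559)
4^512 ≡ 256^2 = 65536 ≡ 133 (mod 559)
558 = 512 + 32 + 8 + 4 + 2 in binary powers of 2.
So 4^558 ≡ 133 · 471 · 133 · 256 · 16 ≡ 508 (mod 559).
Since 508 ≠ 1, base 4 is a Fermat witness: 559 is composite.

508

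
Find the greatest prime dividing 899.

31

899 = 29 · 31
31 is prime.
So 899 = 29 · 31; the largest prime factor is 31.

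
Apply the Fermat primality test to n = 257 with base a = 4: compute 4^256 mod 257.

4^1 ≡ 4 (mod 257)
4^2 ≡ 4^2 = 16 ≡ 16 (mod 257)
4^4 ≡ 16^2 = 256 ≡ 256 (mod 257)
4^8 ≡ 256^2 = 65536 ≡ 1 (mod 257)
4^16 ≡ 1^2 = 1 ≡ 1 (mod 257)
4^32 ≡ 1^2 = 1 ≡ 1 (mod 257)
4^64 ≡ 1^2 = 1 ≡ 1 (mod 257)
4^128 ≡ 1^2 = 1 ≡ 1 (mod 257)
4^256 ≡ 1^2 = 1 ≡ 1 (mod 257)
256 = 256 in binary powers of 2.
So 4^256 ≡ 1 ≡ 1 (mod 257).
Since the result is 1, base 4 gives no evidence that 257 is composite.

1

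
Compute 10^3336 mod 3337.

10^1 ≡ 10 (mod 3337)
10^2 ≡ 10^2 = 100 ≡ 100 (mod 3337)
10^4 ≡ 100^2 = 10000 ≡ 3326 (mod 3337)
10^8 ≡ 3326^2 = 11062276 ≡ 121 (mod 3337)
10^16 ≡ 121^2 = 14641 ≡ 1293 (mod 3337)
10^32 ≡ 1293^2 = 1671849 ≡ 12 (mod 3337)
10^64 ≡ 12^2 = 144 ≡ 144 (mod 3337)
10^128 ≡ 144^2 = 20736 ≡ 714 (mod 3337)
10^256 ≡ 714^2 = 509796 ≡ 2572 (mod 3337)
10^512 ≡ 2572^2 = 6615184 ≡ 1250 (mod 3337)
10^1024 ≡ 1250^2 = 1562500 ≡ 784 (mod 3337)
10^2048 ≡ 784^2 = 614656 ≡ 648 (mod 3337)
3336 = 2048 + 1024 + 256 + 8 in binary powers of 2.
So 10^3336 ≡ 648 · 784 · 2572 · 121 ≡ 2998 (mod 3337).
Since 2998 ≠ 1, base 10 is a Fermat witness: 3337 is composite.

2998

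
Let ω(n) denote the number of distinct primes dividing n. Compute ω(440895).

6

440895 = 3 · 146965
146965 = 5 · 29393
29393 = 7 · 4199
4199 = 13 · 323
323 = 17 · 19
440895 = 3 · 5 · 7 · 13 · 17 · 19, which has 6 distinct prime factors.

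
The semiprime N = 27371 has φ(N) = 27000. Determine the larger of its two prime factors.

φ(n) = (p−1)(q−1) = n − (p+q) + 1, so p + q = 27371 − 27000 + 1 = 372.
p and q are the roots of t² − 372t + 27371 = 0.
Discriminant: 372² − 4·27371 = 138384 − 109484 = 28900; √28900 = 170.
q = (372 − 170)/2 = 101, p = (372 + 170)/2 = 271.
Check: 101 · 271 = 27371.

271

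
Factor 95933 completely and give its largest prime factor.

95933 = 23 · 4171
4171 = 43 · 97
97 is prime.
So 95933 = 23 · 43 · 97; the largest prime factor is 97.

97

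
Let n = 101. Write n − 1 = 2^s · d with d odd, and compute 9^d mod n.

101 − 1 = 100 = 2^2 · 25, so d = 25.
9^1 ≡ 9 (mod 101)
9^2 ≡ 9^2 = 81 ≡ 81 (mod 101)
9^4 ≡ 81^2 = 6561 ≡ 97 (mod 101)
9^8 ≡ 97^2 = 9409 ≡ 16 (mod 101)
9^16 ≡ 16^2 = 256 ≡ 54 (mod 101)
25 = 16 + 8 + 1 in binary powers of 2.
So 9^25 ≡ 54 · 16 · 9 ≡ 100 (mod 101).
Since 9^d ≡ 100 (mod 101), base 9 does not prove 101 composite.

100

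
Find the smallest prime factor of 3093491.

41

3093491 is odd.
Digit sum 29, not divisible by 3.
Ends in 1: not divisible by 5.
7: 3093491 = 7·441927 + 2
11: 3093491 = 11·281226 + 5
13: 3093491 = 13·237960 + 11
17: 3093491 = 17·181970 + 1
19: 3093491 = 19·162815 + 6
23: 3093491 = 23·134499 + 14
29: 3093491 = 29·106672 + 3
31: 3093491 = 31·99790 + 1
37: 3093491 = 37·83607 + 32
41: 3093491 = 41·75451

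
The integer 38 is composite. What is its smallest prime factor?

2

38 is even: 2 divides it.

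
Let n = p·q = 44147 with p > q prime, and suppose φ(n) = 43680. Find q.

φ(n) = (p−1)(q−1) = n − (p+q) + 1, so p + q = 44147 − 43680 + 1 = 468.
p and q are the roots of t² − 468t + 44147 = 0.
Discriminant: 468² − 4·44147 = 219024 − 176588 = 42436; √42436 = 206.
q = (468 − 206)/2 = 131, p = (468 + 206)/2 = 337.
Check: 131 · 337 = 44147.

131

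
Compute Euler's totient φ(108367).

Factor: 108367 = 7 · 113 · 137.
φ(108367) = (7−1) · (113−1) · (137−1) = 6 · 112 · 136 = 91392.

91392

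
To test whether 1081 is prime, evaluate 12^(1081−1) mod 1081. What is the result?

12^1 ≡ 12 (mod 1081)
12^2 ≡ 12^2 = 144 ≡ 144 (mod 1081)
12^4 ≡ 144^2 = 20736 ≡ 197 (mod 1081)
12^8 ≡ 197^2 = 38809 ≡ 974 (mod 1081)
12^16 ≡ 974^2 = 948676 ≡ 639 (mod 1081)
12^32 ≡ 639^2 = 408321 ≡ 784 (mod 1081)
12^64 ≡ 784^2 = 614656 ≡ 648 (mod 1081)
12^128 ≡ 648^2 = 419904 ≡ 476 (mod 1081)
12^256 ≡ 476^2 = 226576 ≡ 647 (mod 1081)
12^512 ≡ 647^2 = 418609 ≡ 262 (mod 1081)
12^1024 ≡ 262^2 = 68644 ≡ 541 (mod 1081)
1080 = 1024 + 32 + 16 + 8 in binary powers of 2.
So 12^1080 ≡ 541 · 784 · 639 · 974 ≡ 98 (mod 1081).
Since 98 ≠ 1, base 12 is a Fermat witness: 1081 is composite.

98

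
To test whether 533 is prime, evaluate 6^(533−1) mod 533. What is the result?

6^1 ≡ 6 (mod 533)
6^2 ≡ 6^2 = 36 ≡ 36 (mod 533)
6^4 ≡ 36^2 = 1296 ≡ 230 (mod 533)
6^8 ≡ 230^2 = 52900 ≡ 133 (mod 533)
6^16 ≡ 133^2 = 17689 ≡ 100 (mod 533)
6^32 ≡ 100^2 = 10000 ≡ 406 (mod 533)
6^64 ≡ 406^2 = 164836 ≡ 139 (mod 533)
6^128 ≡ 139^2 = 19321 ≡ 133 (mod 533)
6^256 ≡ 133^2 = 17689 ≡ 100 (mod 533)
6^512 ≡ 100^2 = 10000 ≡ 406 (mod 533)
532 = 512 + 16 + 4 in binary powers of 2.
So 6^532 ≡ 406 · 100 · 230 ≡ 373 (mod 533).
Since 373 ≠ 1, base 6 is a Fermat witness: 533 is composite.

373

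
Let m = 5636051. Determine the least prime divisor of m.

5636051 is odd.
Digit sum 26, not divisible by 3.
Ends in 1: not divisible by 5.
7: 5636051 = 7·805150 + 1
11: 5636051 = 11·512368 + 3
13: 5636051 = 13·433542 + 5
17: 5636051 = 17·331532 + 7
19: 5636051 = 19·296634 + 5
23: 5636051 = 23·245045 + 16
29: 5636051 = 29·194346 + 17
31: 5636051 = 31·181808 + 3
37: 5636051 = 37·152325 + 26
41: 5636051 = 41·137464 + 27
43: 5636051 = 43·131070 + 41
47: 5636051 = 47·119915 + 46
53: 5636051 = 53·106340 + 31
59: 5636051 = 59·95526 + 17
61: 5636051 = 61·92394 + 17
67: 5636051 = 67·84120 + 11
71: 5636051 = 71·79381

71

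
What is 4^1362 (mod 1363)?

836

4^1 ≡ 4 (mod 1363)
4^2 ≡ 4^2 = 16 ≡ 16 (mod 1363)
4^4 ≡ 16^2 = 256 ≡ 256 (mod 1363)
4^8 ≡ 256^2 = 65536 ≡ 112 (mod 1363)
4^16 ≡ 112^2 = 12544 ≡ 277 (mod 1363)
4^32 ≡ 277^2 = 76729 ≡ 401 (mod 1363)
4^64 ≡ 401^2 = 160801 ≡ 1330 (mod 1363)
4^128 ≡ 1330^2 = 1768900 ≡ 1089 (mod 1363)
4^256 ≡ 1089^2 = 1185921 ≡ 111 (mod 1363)
4^512 ≡ 111^2 = 12321 ≡ 54 (mod 1363)
4^1024 ≡ 54^2 = 2916 ≡ 190 (mod 1363)
1362 = 1024 + 256 + 64 + 16 + 2 in binary powers of 2.
So 4^1362 ≡ 190 · 111 · 1330 · 277 · 16 ≡ 836 (mod 1363).
Since 836 ≠ 1, base 4 is a Fermat witness: 1363 is composite.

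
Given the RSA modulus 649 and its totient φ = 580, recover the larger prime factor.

φ(n) = (p−1)(q−1) = n − (p+q) + 1, so p + q = 649 − 580 + 1 = 70.
p and q are the roots of t² − 70t + 649 = 0.
Discriminant: 70² − 4·649 = 4900 − 2596 = 2304; √2304 = 48.
q = (70 − 48)/2 = 11, p = (70 + 48)/2 = 59.
Check: 11 · 59 = 649.

59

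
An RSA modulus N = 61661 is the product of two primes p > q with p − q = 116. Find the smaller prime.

197

Since p = q + 116, we have 61661 = q(q + 116), so q² + 116q − 61661 = 0.
Discriminant: 116² + 4·61661 = 13456 + 246644 = 260100; √260100 = 510.
q = (−116 + 510)/2 = 197, and p = q + 116 = 313.
Check: 197 · 313 = 61661.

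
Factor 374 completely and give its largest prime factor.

17

374 = 2 · 187
187 = 11 · 17
17 is prime.
So 374 = 2 · 11 · 17; the largest prime factor is 17.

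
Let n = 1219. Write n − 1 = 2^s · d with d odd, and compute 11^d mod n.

1219 − 1 = 1218 = 2^1 · 609, so d = 609.
11^1 ≡ 11 (mod 1219)
11^2 ≡ 11^2 = 121 ≡ 121 (mod 1219)
11^4 ≡ 121^2 = 14641 ≡ 13 (mod 1219)
11^8 ≡ 13^2 = 169 ≡ 169 (mod 1219)
11^16 ≡ 169^2 = 28561 ≡ 524 (mod 1219)
11^32 ≡ 524^2 = 274576 ≡ 301 (mod 1219)
11^64 ≡ 301^2 = 90601 ≡ 395 (mod 1219)
11^128 ≡ 395^2 = 156025 ≡ 1212 (mod 1219)
11^256 ≡ 1212^2 = 1468944 ≡ 49 (mod 1219)
11^512 ≡ 49^2 = 2401 ≡ 1182 (mod 1219)
609 = 512 + 64 + 32 + 1 in binary powers of 2.
So 11^609 ≡ 1182 · 395 · 301 · 11 ≡ 378 (mod 1219).
Squaring chain: 378; never reaches −1, so base 11 is a Miller–Rabin witness that 1219 is composite.

378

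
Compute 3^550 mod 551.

3^1 ≡ 3 (mod 551)
3^2 ≡ 3^2 = 9 ≡ 9 (mod 551)
3^4 ≡ 9^2 = 81 ≡ 81 (mod 551)
3^8 ≡ 81^2 = 6561 ≡ 500 (mod 551)
3^16 ≡ 500^2 = 250000 ≡ 397 (mod 551)
3^32 ≡ 397^2 = 157609 ≡ 23 (mod 551)
3^64 ≡ 23^2 = 529 ≡ 529 (mod 551)
3^128 ≡ 529^2 = 279841 ≡ 484 (mod 551)
3^256 ≡ 484^2 = 234256 ≡ 81 (mod 551)
3^512 ≡ 81^2 = 6561 ≡ 500 (mod 551)
550 = 512 + 32 + 4 + 2 in binary powers of 2.
So 3^550 ≡ 500 · 23 · 81 · 9 ≡ 35 (mod 551).
Since 35 ≠ 1, base 3 is a Fermat witness: 551 is composite.

35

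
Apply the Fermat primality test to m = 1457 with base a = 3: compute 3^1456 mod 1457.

3^1 ≡ 3 (mod 1457)
3^2 ≡ 3^2 = 9 ≡ 9 (mod 1457)
3^4 ≡ 9^2 = 81 ≡ 81 (mod 1457)
3^8 ≡ 81^2 = 6561 ≡ 733 (mod 1457)
3^16 ≡ 733^2 = 537289 ≡ 1113 (mod 1457)
3^32 ≡ 1113^2 = 1238769 ≡ 319 (mod 1457)
3^64 ≡ 319^2 = 101761 ≡ 1228 (mod 1457)
3^128 ≡ 1228^2 = 1507984 ≡ 1446 (mod 1457)
3^256 ≡ 1446^2 = 2090916 ≡ 121 (mod 1457)
3^512 ≡ 121^2 = 14641 ≡ 71 (mod 1457)
3^1024 ≡ 71^2 = 5041 ≡ 670 (mod 1457)
1456 = 1024 + 256 + 128 + 32 + 16 in binary powers of 2.
So 3^1456 ≡ 670 · 121 · 1446 · 319 · 1113 ≡ 307 (mod 1457).
Since 307 ≠ 1, base 3 is a Fermat witness: 1457 is composite.

307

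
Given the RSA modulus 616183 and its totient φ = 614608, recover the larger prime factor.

φ(n) = (p−1)(q−1) = n − (p+q) + 1, so p + q = 616183 − 614608 + 1 = 1576.
p and q are the roots of t² − 1576t + 616183 = 0.
Discriminant: 1576² − 4·616183 = 2483776 − 2464732 = 19044; √19044 = 138.
q = (1576 − 138)/2 = 719, p = (1576 + 138)/2 = 857.
Check: 719 · 857 = 616183.

857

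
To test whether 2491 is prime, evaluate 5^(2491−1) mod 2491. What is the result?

5^1 ≡ 5 (mod 2491)
5^2 ≡ 5^2 = 25 ≡ 25 (mod 2491)
5^4 ≡ 25^2 = 625 ≡ 625 (mod 2491)
5^8 ≡ 625^2 = 390625 ≡ 2029 (mod 2491)
5^16 ≡ 2029^2 = 4116841 ≡ 1709 (mod 2491)
5^32 ≡ 1709^2 = 2920681 ≡ 1229 (mod 2491)
5^64 ≡ 1229^2 = 1510441 ≡ 895 (mod 2491)
5^128 ≡ 895^2 = 801025 ≡ 1414 (mod 2491)
5^256 ≡ 1414^2 = 1999396 ≡ 1614 (mod 2491)
5^512 ≡ 1614^2 = 2604996 ≡ 1901 (mod 2491)
5^1024 ≡ 1901^2 = 3613801 ≡ 1851 (mod 2491)
5^2048 ≡ 1851^2 = 3426201 ≡ 1076 (mod 2491)
2490 = 2048 + 256 + 128 + 32 + 16 + 8 + 2 in binary powers of 2.
So 5^2490 ≡ 1076 · 1614 · 1414 · 1229 · 1709 · 2029 · 25 ≡ 726 (mod 2491).
Since 726 ≠ 1, base 5 is a Fermat witness: 2491 is composite.

726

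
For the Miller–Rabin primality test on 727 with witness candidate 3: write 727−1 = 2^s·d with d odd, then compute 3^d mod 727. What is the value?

727 − 1 = 726 = 2^1 · 363, so d = 363.
3^1 ≡ 3 (mod 727)
3^2 ≡ 3^2 = 9 ≡ 9 (mod 727)
3^4 ≡ 9^2 = 81 ≡ 81 (mod 727)
3^8 ≡ 81^2 = 6561 ≡ 18 (mod 727)
3^16 ≡ 18^2 = 324 ≡ 324 (mod 727)
3^32 ≡ 324^2 = 104976 ≡ 288 (mod 727)
3^64 ≡ 288^2 = 82944 ≡ 66 (mod 727)
3^128 ≡ 66^2 = 4356 ≡ 721 (mod 727)
3^256 ≡ 721^2 = 519841 ≡ 36 (mod 727)
363 = 256 + 64 + 32 + 8 + 2 + 1 in binary powers of 2.
So 3^363 ≡ 36 · 66 · 288 · 18 · 9 · 3 ≡ 726 (mod 727).
Since 3^d ≡ 726 (mod 727), base 3 does not prove 727 composite.

726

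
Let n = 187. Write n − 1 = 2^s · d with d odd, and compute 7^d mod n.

187 − 1 = 186 = 2^1 · 93, so d = 93.
7^1 ≡ 7 (mod 187)
7^2 ≡ 7^2 = 49 ≡ 49 (mod 187)
7^4 ≡ 49^2 = 2401 ≡ 157 (mod 187)
7^8 ≡ 157^2 = 24649 ≡ 152 (mod 187)
7^16 ≡ 152^2 = 23104 ≡ 103 (mod 187)
7^32 ≡ 103^2 = 10609 ≡ 137 (mod 187)
7^64 ≡ 137^2 = 18769 ≡ 69 (mod 187)
93 = 64 + 16 + 8 + 4 + 1 in binary powers of 2.
So 7^93 ≡ 69 · 103 · 152 · 157 · 7 ≡ 57 (mod 187).
Squaring chain: 57; never reaches −1, so base 7 is a Miller–Rabin witness that 187 is composite.

57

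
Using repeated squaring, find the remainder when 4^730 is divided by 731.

4^1 ≡ 4 (mod 731)
4^2 ≡ 4^2 = 16 ≡ 16 (mod 731)
4^4 ≡ 16^2 = 256 ≡ 256 (mod 731)
4^8 ≡ 256^2 = 65536 ≡ 477 (mod 731)
4^16 ≡ 477^2 = 227529 ≡ 188 (mod 731)
4^32 ≡ 188^2 = 35344 ≡ 256 (mod 731)
4^64 ≡ 256^2 = 65536 ≡ 477 (mod 731)
4^128 ≡ 477^2 = 227529 ≡ 188 (mod 731)
4^256 ≡ 188^2 = 35344 ≡ 256 (mod 731)
4^512 ≡ 256^2 = 65536 ≡ 477 (mod 731)
730 = 512 + 128 + 64 + 16 + 8 + 2 in binary powers of 2.
So 4^730 ≡ 477 · 188 · 477 · 188 · 477 · 16 ≡ 16 (mod 731).
Since 16 ≠ 1, base 4 is a Fermat witness: 731 is composite.

16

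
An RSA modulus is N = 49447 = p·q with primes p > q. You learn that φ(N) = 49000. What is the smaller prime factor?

197

φ(n) = (p−1)(q−1) = n − (p+q) + 1, so p + q = 49447 − 49000 + 1 = 448.
p and q are the roots of t² − 448t + 49447 = 0.
Discriminant: 448² − 4·49447 = 200704 − 197788 = 2916; √2916 = 54.
q = (448 − 54)/2 = 197, p = (448 + 54)/2 = 251.
Check: 197 · 251 = 49447.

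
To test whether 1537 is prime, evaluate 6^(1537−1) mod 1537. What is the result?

6^1 ≡ 6 (mod 1537)
6^2 ≡ 6^2 = 36 ≡ 36 (mod 1537)
6^4 ≡ 36^2 = 1296 ≡ 1296 (mod 1537)
6^8 ≡ 1296^2 = 1679616 ≡ 1212 (mod 1537)
6^16 ≡ 1212^2 = 1468944 ≡ 1109 (mod 1537)
6^32 ≡ 1109^2 = 1229881 ≡ 281 (mod 1537)
6^64 ≡ 281^2 = 78961 ≡ 574 (mod 1537)
6^128 ≡ 574^2 = 329476 ≡ 558 (mod 1537)
6^256 ≡ 558^2 = 311364 ≡ 890 (mod 1537)
6^512 ≡ 890^2 = 792100 ≡ 545 (mod 1537)
6^1024 ≡ 545^2 = 297025 ≡ 384 (mod 1537)
1536 = 1024 + 512 in binary powers of 2.
So 6^1536 ≡ 384 · 545 ≡ 248 (mod 1537).
Since 248 ≠ 1, base 6 is a Fermat witness: 1537 is composite.

248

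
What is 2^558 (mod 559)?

441

2^1 ≡ 2 (mod 559)
2^2 ≡ 2^2 = 4 ≡ 4 (mod 559)
2^4 ≡ 4^2 = 16 ≡ 16 (mod 559)
2^8 ≡ 16^2 = 256 ≡ 256 (mod 559)
2^16 ≡ 256^2 = 65536 ≡ 133 (mod 559)
2^32 ≡ 133^2 = 17689 ≡ 360 (mod 559)
2^64 ≡ 360^2 = 129600 ≡ 471 (mod 559)
2^128 ≡ 471^2 = 221841 ≡ 477 (mod 559)
2^256 ≡ 477^2 = 227529 ≡ 16 (mod 559)
2^512 ≡ 16^2 = 256 ≡ 256 (mod 559)
558 = 512 + 32 + 8 + 4 + 2 in binary powers of 2.
So 2^558 ≡ 256 · 360 · 256 · 16 · 4 ≡ 441 (mod 559).
Since 441 ≠ 1, base 2 is a Fermat witness: 559 is composite.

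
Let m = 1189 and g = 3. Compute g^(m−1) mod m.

3^1 ≡ 3 (mod 1189)
3^2 ≡ 3^2 = 9 ≡ 9 (mod 1189)
3^4 ≡ 9^2 = 81 ≡ 81 (mod 1189)
3^8 ≡ 81^2 = 6561 ≡ 616 (mod 1189)
3^16 ≡ 616^2 = 379456 ≡ 165 (mod 1189)
3^32 ≡ 165^2 = 27225 ≡ 1067 (mod 1189)
3^64 ≡ 1067^2 = 1138489 ≡ 616 (mod 1189)
3^128 ≡ 616^2 = 379456 ≡ 165 (mod 1189)
3^256 ≡ 165^2 = 27225 ≡ 1067 (mod 1189)
3^512 ≡ 1067^2 = 1138489 ≡ 616 (mod 1189)
3^1024 ≡ 616^2 = 379456 ≡ 165 (mod 1189)
1188 = 1024 + 128 + 32 + 4 in binary powers of 2.
So 3^1188 ≡ 165 · 165 · 1067 · 81 ≡ 1147 (mod 1189).
Since 1147 ≠ 1, base 3 is a Fermat witness: 1189 is composite.

1147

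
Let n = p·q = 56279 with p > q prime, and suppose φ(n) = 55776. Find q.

φ(n) = (p−1)(q−1) = n − (p+q) + 1, so p + q = 56279 − 55776 + 1 = 504.
p and q are the roots of t² − 504t + 56279 = 0.
Discriminant: 504² − 4·56279 = 254016 − 225116 = 28900; √28900 = 170.
q = (504 − 170)/2 = 167, p = (504 + 170)/2 = 337.
Check: 167 · 337 = 56279.

167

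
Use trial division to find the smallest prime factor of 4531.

23

4531 is odd.
Digit sum 13, not divisible by 3.
Ends in 1: not divisible by 5.
7: 4531 = 7·647 + 2
11: 4531 = 11·411 + 10
13: 4531 = 13·348 + 7
17: 4531 = 17·266 + 9
19: 4531 = 19·238 + 9
23: 4531 = 23·197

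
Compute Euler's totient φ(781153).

Factor: 781153 = 67 · 89 · 131.
φ(781153) = (67−1) · (89−1) · (131−1) = 66 · 88 · 130 = 755040.

755040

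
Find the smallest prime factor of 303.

303 is odd.
Digit sum 6, divisible by 3.

3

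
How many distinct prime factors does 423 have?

2

423 = 3^2 · 47
423 = 3^2 · 47, which has 2 distinct prime factors.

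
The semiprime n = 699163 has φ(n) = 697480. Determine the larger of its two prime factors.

941

φ(n) = (p−1)(q−1) = n − (p+q) + 1, so p + q = 699163 − 697480 + 1 = 1684.
p and q are the roots of t² − 1684t + 699163 = 0.
Discriminant: 1684² − 4·699163 = 2835856 − 2796652 = 39204; √39204 = 198.
q = (1684 − 198)/2 = 743, p = (1684 + 198)/2 = 941.
Check: 743 · 941 = 699163.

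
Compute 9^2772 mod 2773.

9^1 ≡ 9 (mod 2773)
9^2 ≡ 9^2 = 81 ≡ 81 (mod 2773)
9^4 ≡ 81^2 = 6561 ≡ 1015 (mod 2773)
9^8 ≡ 1015^2 = 1030225 ≡ 1442 (mod 2773)
9^16 ≡ 1442^2 = 2079364 ≡ 2387 (mod 2773)
9^32 ≡ 2387^2 = 5697769 ≡ 2027 (mod 2773)
9^64 ≡ 2027^2 = 4108729 ≡ 1916 (mod 2773)
9^128 ≡ 1916^2 = 3671056 ≡ 2377 (mod 2773)
9^256 ≡ 2377^2 = 5650129 ≡ 1528 (mod 2773)
9^512 ≡ 1528^2 = 2334784 ≡ 2691 (mod 2773)
9^1024 ≡ 2691^2 = 7241481 ≡ 1178 (mod 2773)
9^2048 ≡ 1178^2 = 1387684 ≡ 1184 (mod 2773)
2772 = 2048 + 512 + 128 + 64 + 16 + 4 in binary powers of 2.
So 9^2772 ≡ 1184 · 2691 · 2377 · 1916 · 2387 · 1015 ≡ 1836 (mod 2773).
Since 1836 ≠ 1, base 9 is a Fermat witness: 2773 is composite.

1836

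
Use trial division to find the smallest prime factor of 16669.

16669 is odd.
Digit sum 28, not divisible by 3.
Ends in 9: not divisible by 5.
7: 16669 = 7·2381 + 2
11: 16669 = 11·1515 + 4
13: 16669 = 13·1282 + 3
17: 16669 = 17·980 + 9
19: 16669 = 19·877 + 6
23: 16669 = 23·724 + 17
29: 16669 = 29·574 + 23
31: 16669 = 31·537 + 22
37: 16669 = 37·450 + 19
41: 16669 = 41·406 + 23
43: 16669 = 43·387 + 28
47: 16669 = 47·354 + 31
53: 16669 = 53·314 + 27
59: 16669 = 59·282 + 31
61: 16669 = 61·273 + 16
67: 16669 = 67·248 + 53
71: 16669 = 71·234 + 55
73: 16669 = 73·228 + 25
79: 16669 = 79·211

79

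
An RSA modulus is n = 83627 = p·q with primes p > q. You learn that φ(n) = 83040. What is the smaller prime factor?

241

φ(n) = (p−1)(q−1) = n − (p+q) + 1, so p + q = 83627 − 83040 + 1 = 588.
p and q are the roots of t² − 588t + 83627 = 0.
Discriminant: 588² − 4·83627 = 345744 − 334508 = 11236; √11236 = 106.
q = (588 − 106)/2 = 241, p = (588 + 106)/2 = 347.
Check: 241 · 347 = 83627.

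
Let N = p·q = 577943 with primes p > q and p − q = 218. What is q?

659

Since p = q + 218, we have 577943 = q(q + 218), so q² + 218q − 577943 = 0.
Discriminant: 218² + 4·577943 = 47524 + 2311772 = 2359296; √2359296 = 1536.
q = (−218 + 1536)/2 = 659, and p = q + 218 = 877.
Check: 659 · 877 = 577943.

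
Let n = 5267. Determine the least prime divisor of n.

5267 is odd.
Digit sum 20, not divisible by 3.
Ends in 7: not divisible by 5.
7: 5267 = 7·752 + 3
11: 5267 = 11·478 + 9
13: 5267 = 13·405 + 2
17: 5267 = 17·309 + 14
19: 5267 = 19·277 + 4
23: 5267 = 23·229

23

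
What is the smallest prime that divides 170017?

170017 is odd.
Digit sum 16, not divisible by 3.
Ends in 7: not divisible by 5.
7: 170017 = 7·24288 + 1
11: 170017 = 11·15456 + 1
13: 170017 = 13·13078 + 3
17: 170017 = 17·10001

17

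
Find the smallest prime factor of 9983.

67

9983 is odd.
Digit sum 29, not divisible by 3.
Ends in 3: not divisible by 5.
7: 9983 = 7·1426 + 1
11: 9983 = 11·907 + 6
13: 9983 = 13·767 + 12
17: 9983 = 17·587 + 4
19: 9983 = 19·525 + 8
23: 9983 = 23·434 + 1
29: 9983 = 29·344 + 7
31: 9983 = 31·322 + 1
37: 9983 = 37·269 + 30
41: 9983 = 41·243 + 20
43: 9983 = 43·232 + 7
47: 9983 = 47·212 + 19
53: 9983 = 53·188 + 19
59: 9983 = 59·169 + 12
61: 9983 = 61·163 + 40
67: 9983 = 67·149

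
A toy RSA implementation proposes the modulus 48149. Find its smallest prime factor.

89

48149 is odd.
Digit sum 26, not divisible by 3.
Ends in 9: not divisible by 5.
7: 48149 = 7·6878 + 3
11: 48149 = 11·4377 + 2
13: 48149 = 13·3703 + 10
17: 48149 = 17·2832 + 5
19: 48149 = 19·2534 + 3
23: 48149 = 23·2093 + 10
29: 48149 = 29·1660 + 9
31: 48149 = 31·1553 + 6
37: 48149 = 37·1301 + 12
41: 48149 = 41·1174 + 15
43: 48149 = 43·1119 + 32
47: 48149 = 47·1024 + 21
53: 48149 = 53·908 + 25
59: 48149 = 59·816 + 5
61: 48149 = 61·789 + 20
67: 48149 = 67·718 + 43
71: 48149 = 71·678 + 11
73: 48149 = 73·659 + 42
79: 48149 = 79·609 + 38
83: 48149 = 83·580 + 9
89: 48149 = 89·541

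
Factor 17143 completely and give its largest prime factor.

17143 = 7 · 2449
2449 = 31 · 79
79 is prime.
So 17143 = 7 · 31 · 79; the largest prime factor is 79.

79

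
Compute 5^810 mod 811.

1

5^1 ≡ 5 (mod 811)
5^2 ≡ 5^2 = 25 ≡ 25 (mod 811)
5^4 ≡ 25^2 = 625 ≡ 625 (mod 811)
5^8 ≡ 625^2 = 390625 ≡ 534 (mod 811)
5^16 ≡ 534^2 = 285156 ≡ 495 (mod 811)
5^32 ≡ 495^2 = 245025 ≡ 103 (mod 811)
5^64 ≡ 103^2 = 10609 ≡ 66 (mod 811)
5^128 ≡ 66^2 = 4356 ≡ 301 (mod 811)
5^256 ≡ 301^2 = 90601 ≡ 580 (mod 811)
5^512 ≡ 580^2 = 336400 ≡ 646 (mod 811)
810 = 512 + 256 + 32 + 8 + 2 in binary powers of 2.
So 5^810 ≡ 646 · 580 · 103 · 534 · 25 ≡ 1 (mod 811).
Since the result is 1, base 5 gives no evidence that 811 is composite.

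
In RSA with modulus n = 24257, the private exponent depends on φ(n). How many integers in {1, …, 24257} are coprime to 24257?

Factor: 24257 = 127 · 191.
φ(24257) = (127−1) · (191−1) = 126 · 190 = 23940.

23940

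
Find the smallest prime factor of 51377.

51377 is odd.
Digit sum 23, not divisible by 3.
Ends in 7: not divisible by 5.
7: 51377 = 7·7339 + 4
11: 51377 = 11·4670 + 7
13: 51377 = 13·3952 + 1
17: 51377 = 17·3022 + 3
19: 51377 = 19·2704 + 1
23: 51377 = 23·2233 + 18
29: 51377 = 29·1771 + 18
31: 51377 = 31·1657 + 10
37: 51377 = 37·1388 + 21
41: 51377 = 41·1253 + 4
43: 51377 = 43·1194 + 35
47: 51377 = 47·1093 + 6
53: 51377 = 53·969 + 20
59: 51377 = 59·870 + 47
61: 51377 = 61·842 + 15
67: 51377 = 67·766 + 55
71: 51377 = 71·723 + 44
73: 51377 = 73·703 + 58
79: 51377 = 79·650 + 27
83: 51377 = 83·619

83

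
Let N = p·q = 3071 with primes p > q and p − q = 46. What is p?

83

Since p = q + 46, we have 3071 = q(q + 46), so q² + 46q − 3071 = 0.
Discriminant: 46² + 4·3071 = 2116 + 12284 = 14400; √14400 = 120.
q = (−46 + 120)/2 = 37, and p = q + 46 = 83.
Check: 37 · 83 = 3071.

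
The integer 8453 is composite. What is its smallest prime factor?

79

8453 is odd.
Digit sum 20, not divisible by 3.
Ends in 3: not divisible by 5.
7: 8453 = 7·1207 + 4
11: 8453 = 11·768 + 5
13: 8453 = 13·650 + 3
17: 8453 = 17·497 + 4
19: 8453 = 19·444 + 17
23: 8453 = 23·367 + 12
29: 8453 = 29·291 + 14
31: 8453 = 31·272 + 21
37: 8453 = 37·228 + 17
41: 8453 = 41·206 + 7
43: 8453 = 43·196 + 25
47: 8453 = 47·179 + 40
53: 8453 = 53·159 + 26
59: 8453 = 59·143 + 16
61: 8453 = 61·138 + 35
67: 8453 = 67·126 + 11
71: 8453 = 71·119 + 4
73: 8453 = 73·115 + 58
79: 8453 = 79·107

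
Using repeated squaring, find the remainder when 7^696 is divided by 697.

16

7^1 ≡ 7 (mod 697)
7^2 ≡ 7^2 = 49 ≡ 49 (mod 697)
7^4 ≡ 49^2 = 2401 ≡ 310 (mod 697)
7^8 ≡ 310^2 = 96100 ≡ 611 (mod 697)
7^16 ≡ 611^2 = 373321 ≡ 426 (mod 697)
7^32 ≡ 426^2 = 181476 ≡ 256 (mod 697)
7^64 ≡ 256^2 = 65536 ≡ 18 (mod 697)
7^128 ≡ 18^2 = 324 ≡ 324 (mod 697)
7^256 ≡ 324^2 = 104976 ≡ 426 (mod 697)
7^512 ≡ 426^2 = 181476 ≡ 256 (mod 697)
696 = 512 + 128 + 32 + 16 + 8 in binary powers of 2.
So 7^696 ≡ 256 · 324 · 256 · 426 · 611 ≡ 16 (mod 697).
Since 16 ≠ 1, base 7 is a Fermat witness: 697 is composite.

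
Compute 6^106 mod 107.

1

6^1 ≡ 6 (mod 107)
6^2 ≡ 6^2 = 36 ≡ 36 (mod 107)
6^4 ≡ 36^2 = 1296 ≡ 12 (mod 107)
6^8 ≡ 12^2 = 144 ≡ 37 (mod 107)
6^16 ≡ 37^2 = 1369 ≡ 85 (mod 107)
6^32 ≡ 85^2 = 7225 ≡ 56 (mod 107)
6^64 ≡ 56^2 = 3136 ≡ 33 (mod 107)
106 = 64 + 32 + 8 + 2 in binary powers of 2.
So 6^106 ≡ 33 · 56 · 37 · 36 ≡ 1 (mod 107).
Since the result is 1, base 6 gives no evidence that 107 is composite.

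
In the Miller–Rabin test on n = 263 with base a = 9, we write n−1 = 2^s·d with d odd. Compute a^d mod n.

1

263 − 1 = 262 = 2^1 · 131, so d = 131.
9^1 ≡ 9 (mod 263)
9^2 ≡ 9^2 = 81 ≡ 81 (mod 263)
9^4 ≡ 81^2 = 6561 ≡ 249 (mod 263)
9^8 ≡ 249^2 = 62001 ≡ 196 (mod 263)
9^16 ≡ 196^2 = 38416 ≡ 18 (mod 263)
9^32 ≡ 18^2 = 324 ≡ 61 (mod 263)
9^64 ≡ 61^2 = 3721 ≡ 39 (mod 263)
9^128 ≡ 39^2 = 1521 ≡ 206 (mod 263)
131 = 128 + 2 + 1 in binary powers of 2.
So 9^131 ≡ 206 · 81 · 9 ≡ 1 (mod 263).
Since 9^d ≡ 1 (mod 263), base 9 does not prove 263 composite.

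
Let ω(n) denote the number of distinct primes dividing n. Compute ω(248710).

6

248710 = 2 · 124355
124355 = 5 · 24871
24871 = 7 · 3553
3553 = 11 · 323
323 = 17 · 19
248710 = 2 · 5 · 7 · 11 · 17 · 19, which has 6 distinct prime factors.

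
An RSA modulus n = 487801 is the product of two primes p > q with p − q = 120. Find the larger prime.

761

Since p = q + 120, we have 487801 = q(q + 120), so q² + 120q − 487801 = 0.
Discriminant: 120² + 4·487801 = 14400 + 1951204 = 1965604; √1965604 = 1402.
q = (−120 + 1402)/2 = 641, and p = q + 120 = 761.
Check: 641 · 761 = 487801.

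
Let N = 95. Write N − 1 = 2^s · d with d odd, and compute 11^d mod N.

95 − 1 = 94 = 2^1 · 47, so d = 47.
11^1 ≡ 11 (mod 95)
11^2 ≡ 11^2 = 121 ≡ 26 (mod 95)
11^4 ≡ 26^2 = 676 ≡ 11 (mod 95)
11^8 ≡ 11^2 = 121 ≡ 26 (mod 95)
11^16 ≡ 26^2 = 676 ≡ 11 (mod 95)
11^32 ≡ 11^2 = 121 ≡ 26 (mod 95)
47 = 32 + 8 + 4 + 2 + 1 in binary powers of 2.
So 11^47 ≡ 26 · 26 · 11 · 26 · 11 ≡ 26 (mod 95).
Squaring chain: 26; never reaches −1, so base 11 is a Miller–Rabin witness that 95 is composite.

26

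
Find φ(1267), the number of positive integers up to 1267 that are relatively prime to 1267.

1080

Factor: 1267 = 7 · 181.
φ(1267) = (7−1) · (181−1) = 6 · 180 = 1080.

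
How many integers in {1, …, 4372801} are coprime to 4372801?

4292352

Factor: 4372801 = 139 · 163 · 193.
φ(4372801) = (139−1) · (163−1) · (193−1) = 138 · 162 · 192 = 4292352.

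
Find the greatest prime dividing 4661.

4661 = 59 · 79
79 is prime.
So 4661 = 59 · 79; the largest prime factor is 79.

79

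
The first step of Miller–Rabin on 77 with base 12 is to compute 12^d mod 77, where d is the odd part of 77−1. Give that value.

12

77 − 1 = 76 = 2^2 · 19, so d = 19.
12^1 ≡ 12 (mod 77)
12^2 ≡ 12^2 = 144 ≡ 67 (mod 77)
12^4 ≡ 67^2 = 4489 ≡ 23 (mod 77)
12^8 ≡ 23^2 = 529 ≡ 67 (mod 77)
12^16 ≡ 67^2 = 4489 ≡ 23 (mod 77)
19 = 16 + 2 + 1 in binary powers of 2.
So 12^19 ≡ 23 · 67 · 12 ≡ 12 (mod 77).
Squaring chain: 12 → 67; never reaches −1, so base 12 is a Miller–Rabin witness that 77 is composite.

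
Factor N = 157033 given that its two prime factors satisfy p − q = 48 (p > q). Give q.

Since p = q + 48, we have 157033 = q(q + 48), so q² + 48q − 157033 = 0.
Discriminant: 48² + 4·157033 = 2304 + 628132 = 630436; √630436 = 794.
q = (−48 + 794)/2 = 373, and p = q + 48 = 421.
Check: 373 · 421 = 157033.

373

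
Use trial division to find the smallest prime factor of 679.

679 is odd.
Digit sum 22, not divisible by 3.
Ends in 9: not divisible by 5.
7: 679 = 7·97

7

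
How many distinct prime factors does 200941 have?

200941 = 13^2 · 1189
1189 = 29 · 41
200941 = 13^2 · 29 · 41, which has 3 distinct prime factors.

3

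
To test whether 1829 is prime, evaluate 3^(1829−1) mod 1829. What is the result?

3^1 ≡ 3 (mod 1829)
3^2 ≡ 3^2 = 9 ≡ 9 (mod 1829)
3^4 ≡ 9^2 = 81 ≡ 81 (mod 1829)
3^8 ≡ 81^2 = 6561 ≡ 1074 (mod 1829)
3^16 ≡ 1074^2 = 1153476 ≡ 1206 (mod 1829)
3^32 ≡ 1206^2 = 1454436 ≡ 381 (mod 1829)
3^64 ≡ 381^2 = 145161 ≡ 670 (mod 1829)
3^128 ≡ 670^2 = 448900 ≡ 795 (mod 1829)
3^256 ≡ 795^2 = 632025 ≡ 1020 (mod 1829)
3^512 ≡ 1020^2 = 1040400 ≡ 1528 (mod 1829)
3^1024 ≡ 1528^2 = 2334784 ≡ 980 (mod 1829)
1828 = 1024 + 512 + 256 + 32 + 4 in binary powers of 2.
So 3^1828 ≡ 980 · 1528 · 1020 · 381 · 81 ≡ 534 (mod 1829).
Since 534 ≠ 1, base 3 is a Fermat witness: 1829 is composite.

534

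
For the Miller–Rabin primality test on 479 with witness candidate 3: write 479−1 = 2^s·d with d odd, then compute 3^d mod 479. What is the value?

479 − 1 = 478 = 2^1 · 239, so d = 239.
3^1 ≡ 3 (mod 479)
3^2 ≡ 3^2 = 9 ≡ 9 (mod 479)
3^4 ≡ 9^2 = 81 ≡ 81 (mod 479)
3^8 ≡ 81^2 = 6561 ≡ 334 (mod 479)
3^16 ≡ 334^2 = 111556 ≡ 428 (mod 479)
3^32 ≡ 428^2 = 183184 ≡ 206 (mod 479)
3^64 ≡ 206^2 = 42436 ≡ 284 (mod 479)
3^128 ≡ 284^2 = 80656 ≡ 184 (mod 479)
239 = 128 + 64 + 32 + 8 + 4 + 2 + 1 in binary powers of 2.
So 3^239 ≡ 184 · 284 · 206 · 334 · 81 · 9 · 3 ≡ 1 (mod 479).
Since 3^d ≡ 1 (mod 479), base 3 does not prove 479 composite.

1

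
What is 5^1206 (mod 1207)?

5^1 ≡ 5 (mod 1207)
5^2 ≡ 5^2 = 25 ≡ 25 (mod 1207)
5^4 ≡ 25^2 = 625 ≡ 625 (mod 1207)
5^8 ≡ 625^2 = 390625 ≡ 764 (mod 1207)
5^16 ≡ 764^2 = 583696 ≡ 715 (mod 1207)
5^32 ≡ 715^2 = 511225 ≡ 664 (mod 1207)
5^64 ≡ 664^2 = 440896 ≡ 341 (mod 1207)
5^128 ≡ 341^2 = 116281 ≡ 409 (mod 1207)
5^256 ≡ 409^2 = 167281 ≡ 715 (mod 1207)
5^512 ≡ 715^2 = 511225 ≡ 664 (mod 1207)
5^1024 ≡ 664^2 = 440896 ≡ 341 (mod 1207)
1206 = 1024 + 128 + 32 + 16 + 4 + 2 in binary powers of 2.
So 5^1206 ≡ 341 · 409 · 664 · 715 · 625 · 25 ≡ 1141 (mod 1207).
Since 1141 ≠ 1, base 5 is a Fermat witness: 1207 is composite.

1141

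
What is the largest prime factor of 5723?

97

5723 = 59 · 97
97 is prime.
So 5723 = 59 · 97; the largest prime factor is 97.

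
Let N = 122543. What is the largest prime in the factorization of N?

122543 = 31 · 3953
3953 = 59 · 67
67 is prime.
So 122543 = 31 · 59 · 67; the largest prime factor is 67.

67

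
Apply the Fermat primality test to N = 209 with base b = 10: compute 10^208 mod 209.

199

10^1 ≡ 10 (mod 209)
10^2 ≡ 10^2 = 100 ≡ 100 (mod 209)
10^4 ≡ 100^2 = 10000 ≡ 177 (mod 209)
10^8 ≡ 177^2 = 31329 ≡ 188 (mod 209)
10^16 ≡ 188^2 = 35344 ≡ 23 (mod 209)
10^32 ≡ 23^2 = 529 ≡ 111 (mod 209)
10^64 ≡ 111^2 = 12321 ≡ 199 (mod 209)
10^128 ≡ 199^2 = 39601 ≡ 100 (mod 209)
208 = 128 + 64 + 16 in binary powers of 2.
So 10^208 ≡ 100 · 199 · 23 ≡ 199 (mod 209).
Since 199 ≠ 1, base 10 is a Fermat witness: 209 is composite.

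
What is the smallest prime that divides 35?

35 is odd.
Digit sum 8, not divisible by 3.
Ends in 5: divisible by 5.

5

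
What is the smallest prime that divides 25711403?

25711403 is odd.
Digit sum 23, not divisible by 3.
Ends in 3: not divisible by 5.
7: 25711403 = 7·3673057 + 4
11: 25711403 = 11·2337400 + 3
13: 25711403 = 13·1977800 + 3
17: 25711403 = 17·1512435 + 8
19: 25711403 = 19·1353231 + 14
23: 25711403 = 23·1117887 + 2
29: 25711403 = 29·886600 + 3
31: 25711403 = 31·829400 + 3
37: 25711403 = 37·694902 + 29
41: 25711403 = 41·627107 + 16
43: 25711403 = 43·597939 + 26
47: 25711403 = 47·547051 + 6
53: 25711403 = 53·485120 + 43
59: 25711403 = 59·435786 + 29
61: 25711403 = 61·421498 + 25
67: 25711403 = 67·383752 + 19
71: 25711403 = 71·362132 + 31
73: 25711403 = 73·352211

73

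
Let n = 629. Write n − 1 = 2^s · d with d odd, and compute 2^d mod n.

629 − 1 = 628 = 2^2 · 157, so d = 157.
2^1 ≡ 2 (mod 629)
2^2 ≡ 2^2 = 4 ≡ 4 (mod 629)
2^4 ≡ 4^2 = 16 ≡ 16 (mod 629)
2^8 ≡ 16^2 = 256 ≡ 256 (mod 629)
2^16 ≡ 256^2 = 65536 ≡ 120 (mod 629)
2^32 ≡ 120^2 = 14400 ≡ 562 (mod 629)
2^64 ≡ 562^2 = 315844 ≡ 86 (mod 629)
2^128 ≡ 86^2 = 7396 ≡ 477 (mod 629)
157 = 128 + 16 + 8 + 4 + 1 in binary powers of 2.
So 2^157 ≡ 477 · 120 · 256 · 16 · 2 ≡ 15 (mod 629).
Squaring chain: 15 → 225; never reaches −1, so base 2 is a Miller–Rabin witness that 629 is composite.

15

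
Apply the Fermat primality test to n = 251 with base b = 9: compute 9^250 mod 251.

9^1 ≡ 9 (mod 251)
9^2 ≡ 9^2 = 81 ≡ 81 (mod 251)
9^4 ≡ 81^2 = 6561 ≡ 35 (mod 251)
9^8 ≡ 35^2 = 1225 ≡ 221 (mod 251)
9^16 ≡ 221^2 = 48841 ≡ 147 (mod 251)
9^32 ≡ 147^2 = 21609 ≡ 23 (mod 251)
9^64 ≡ 23^2 = 529 ≡ 27 (mod 251)
9^128 ≡ 27^2 = 729 ≡ 227 (mod 251)
250 = 128 + 64 + 32 + 16 + 8 + 2 in binary powers of 2.
So 9^250 ≡ 227 · 27 · 23 · 147 · 221 · 81 ≡ 1 (mod 251).
Since the result is 1, base 9 gives no evidence that 251 is composite.

1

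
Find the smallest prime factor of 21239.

67

21239 is odd.
Digit sum 17, not divisible by 3.
Ends in 9: not divisible by 5.
7: 21239 = 7·3034 + 1
11: 21239 = 11·1930 + 9
13: 21239 = 13·1633 + 10
17: 21239 = 17·1249 + 6
19: 21239 = 19·1117 + 16
23: 21239 = 23·923 + 10
29: 21239 = 29·732 + 11
31: 21239 = 31·685 + 4
37: 21239 = 37·574 + 1
41: 21239 = 41·518 + 1
43: 21239 = 43·493 + 40
47: 21239 = 47·451 + 42
53: 21239 = 53·400 + 39
59: 21239 = 59·359 + 58
61: 21239 = 61·348 + 11
67: 21239 = 67·317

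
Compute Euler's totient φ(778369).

746496

Factor: 778369 = 37 · 109 · 193.
φ(778369) = (37−1) · (109−1) · (193−1) = 36 · 108 · 192 = 746496.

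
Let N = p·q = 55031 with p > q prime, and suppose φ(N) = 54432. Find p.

487

φ(n) = (p−1)(q−1) = n − (p+q) + 1, so p + q = 55031 − 54432 + 1 = 600.
p and q are the roots of t² − 600t + 55031 = 0.
Discriminant: 600² − 4·55031 = 360000 − 220124 = 139876; √139876 = 374.
q = (600 − 374)/2 = 113, p = (600 + 374)/2 = 487.
Check: 113 · 487 = 55031.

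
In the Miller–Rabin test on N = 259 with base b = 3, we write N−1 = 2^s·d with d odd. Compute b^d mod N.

27

259 − 1 = 258 = 2^1 · 129, so d = 129.
3^1 ≡ 3 (mod 259)
3^2 ≡ 3^2 = 9 ≡ 9 (mod 259)
3^4 ≡ 9^2 = 81 ≡ 81 (mod 259)
3^8 ≡ 81^2 = 6561 ≡ 86 (mod 259)
3^16 ≡ 86^2 = 7396 ≡ 144 (mod 259)
3^32 ≡ 144^2 = 20736 ≡ 16 (mod 259)
3^64 ≡ 16^2 = 256 ≡ 256 (mod 259)
3^128 ≡ 256^2 = 65536 ≡ 9 (mod 259)
129 = 128 + 1 in binary powers of 2.
So 3^129 ≡ 9 · 3 ≡ 27 (mod 259).
Squaring chain: 27; never reaches −1, so base 3 is a Miller–Rabin witness that 259 is composite.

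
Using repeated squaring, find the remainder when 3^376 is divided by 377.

16

3^1 ≡ 3 (mod 377)
3^2 ≡ 3^2 = 9 ≡ 9 (mod 377)
3^4 ≡ 9^2 = 81 ≡ 81 (mod 377)
3^8 ≡ 81^2 = 6561 ≡ 152 (mod 377)
3^16 ≡ 152^2 = 23104 ≡ 107 (mod 377)
3^32 ≡ 107^2 = 11449 ≡ 139 (mod 377)
3^64 ≡ 139^2 = 19321 ≡ 94 (mod 377)
3^128 ≡ 94^2 = 8836 ≡ 165 (mod 377)
3^256 ≡ 165^2 = 27225 ≡ 81 (mod 377)
376 = 256 + 64 + 32 + 16 + 8 in binary powers of 2.
So 3^376 ≡ 81 · 94 · 139 · 107 · 152 ≡ 16 (mod 377).
Since 16 ≠ 1, base 3 is a Fermat witness: 377 is composite.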